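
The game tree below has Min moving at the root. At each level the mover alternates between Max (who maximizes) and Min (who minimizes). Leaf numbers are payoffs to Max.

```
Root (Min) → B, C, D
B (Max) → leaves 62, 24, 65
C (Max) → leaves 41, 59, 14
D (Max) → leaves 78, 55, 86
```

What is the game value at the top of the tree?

59

B (Max): max(62, 24, 65) = 65
C (Max): max(41, 59, 14) = 59
D (Max): max(78, 55, 86) = 86
Root (Min): min(65, 59, 86) = 59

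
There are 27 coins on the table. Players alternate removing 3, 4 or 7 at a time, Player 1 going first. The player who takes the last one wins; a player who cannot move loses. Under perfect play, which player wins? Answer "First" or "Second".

W/L table (W = player to move can force a win):
i:   0  1  2  3  4  5  6  7  8  9 10 11 12 13 14 15 16 17 18 19 20 21 22 23 24 25 26 27
     L  L  L  W  W  W  W  W  W  W  L  L  L  W  W  W  W  W  W  W  L  L  L  W  W  W  W  W
Position 27 is W, so the first player wins.

First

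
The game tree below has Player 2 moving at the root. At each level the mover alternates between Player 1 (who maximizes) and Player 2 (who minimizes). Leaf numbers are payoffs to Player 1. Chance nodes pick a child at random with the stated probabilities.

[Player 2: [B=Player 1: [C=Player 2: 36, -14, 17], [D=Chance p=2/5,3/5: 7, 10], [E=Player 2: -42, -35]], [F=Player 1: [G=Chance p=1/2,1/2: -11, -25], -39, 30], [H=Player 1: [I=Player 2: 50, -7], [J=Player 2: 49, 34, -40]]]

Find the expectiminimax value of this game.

C (Player 2): min(36, -14, 17) = -14
D (Chance): 2/5·7 + 3/5·10 = 8.8
E (Player 2): min(-42, -35) = -42
B (Player 1): max(-14, 8.8, -42) = 8.8
G (Chance): 1/2·-11 + 1/2·-25 = -18
F (Player 1): max(-18, -39, 30) = 30
I (Player 2): min(50, -7) = -7
J (Player 2): min(49, 34, -40) = -40
H (Player 1): max(-7, -40) = -7
Root (Player 2): min(8.8, 30, -7) = -7

-7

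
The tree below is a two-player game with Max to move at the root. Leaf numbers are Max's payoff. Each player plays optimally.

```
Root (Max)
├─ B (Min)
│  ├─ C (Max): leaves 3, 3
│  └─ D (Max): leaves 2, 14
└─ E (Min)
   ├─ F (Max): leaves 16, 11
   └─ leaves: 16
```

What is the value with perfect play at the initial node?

16

C (Max): max(3, 3) = 3
D (Max): max(2, 14) = 14
B (Min): min(3, 14) = 3
F (Max): max(16, 11) = 16
E (Min): min(16, 16) = 16
Root (Max): max(3, 16) = 16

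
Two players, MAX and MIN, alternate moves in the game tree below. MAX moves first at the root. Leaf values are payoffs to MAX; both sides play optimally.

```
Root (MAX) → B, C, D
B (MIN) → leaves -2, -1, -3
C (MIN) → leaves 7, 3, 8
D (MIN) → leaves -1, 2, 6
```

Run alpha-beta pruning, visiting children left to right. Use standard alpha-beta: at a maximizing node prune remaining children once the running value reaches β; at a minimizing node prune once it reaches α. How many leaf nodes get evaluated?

B [α=-∞,β=+∞]: v=-3
C [α=-3,β=+∞]: v=3
D [α=3,β=+∞]: v=-1 after child 1 ≤ α → α-cutoff, skip 2
Root [α=-∞,β=+∞]: v=3
Leaves evaluated: 7 of 9.

7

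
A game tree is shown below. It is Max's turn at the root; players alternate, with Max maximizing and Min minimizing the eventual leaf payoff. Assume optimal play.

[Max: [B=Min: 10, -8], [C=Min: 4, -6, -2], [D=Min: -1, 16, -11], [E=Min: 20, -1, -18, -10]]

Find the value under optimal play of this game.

B (Min): min(10, -8) = -8
C (Min): min(4, -6, -2) = -6
D (Min): min(-1, 16, -11) = -11
E (Min): min(20, -1, -18, -10) = -18
Root (Max): max(-8, -6, -11, -18) = -6

-6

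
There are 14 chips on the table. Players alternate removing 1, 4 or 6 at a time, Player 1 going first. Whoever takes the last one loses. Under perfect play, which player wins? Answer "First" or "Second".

First

Compute winning (W) and losing (L) positions by backward induction:
i:   0  1  2  3  4  5  6  7  8  9 10 11 12 13 14
     W  L  W  L  W  W  L  W  L  W  W  L  W  L  W
Position 14 is W, so the first player wins.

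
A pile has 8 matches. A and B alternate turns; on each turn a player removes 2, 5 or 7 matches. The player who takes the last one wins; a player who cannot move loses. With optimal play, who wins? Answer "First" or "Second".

First

W/L table (W = player to move can force a win):
i:   0  1  2  3  4  5  6  7  8
     L  L  W  W  L  W  W  W  W
Position 8 is W, so the first player wins.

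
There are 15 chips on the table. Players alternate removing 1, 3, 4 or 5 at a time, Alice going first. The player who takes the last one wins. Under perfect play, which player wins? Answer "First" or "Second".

First

Compute winning (W) and losing (L) positions by backward induction:
i:   0  1  2  3  4  5  6  7  8  9 10 11 12 13 14 15
     L  W  L  W  W  W  W  W  L  W  L  W  W  W  W  W
Position 15 is W, so the first player wins.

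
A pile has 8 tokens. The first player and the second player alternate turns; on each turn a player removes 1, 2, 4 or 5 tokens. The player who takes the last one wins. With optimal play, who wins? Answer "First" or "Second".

Positions where the player to move wins (W) vs loses (L):
i:   0  1  2  3  4  5  6  7  8
     L  W  W  L  W  W  L  W  W
Position 8 is W, so the first player wins.

First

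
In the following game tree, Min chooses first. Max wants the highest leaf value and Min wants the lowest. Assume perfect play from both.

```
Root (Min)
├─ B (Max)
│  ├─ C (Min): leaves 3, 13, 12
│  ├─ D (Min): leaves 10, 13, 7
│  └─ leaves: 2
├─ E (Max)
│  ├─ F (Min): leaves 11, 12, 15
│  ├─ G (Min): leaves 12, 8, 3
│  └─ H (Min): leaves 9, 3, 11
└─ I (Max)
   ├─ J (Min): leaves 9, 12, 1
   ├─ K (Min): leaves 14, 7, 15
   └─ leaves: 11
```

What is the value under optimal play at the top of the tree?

7

C (Min): min(3, 13, 12) = 3
D (Min): min(10, 13, 7) = 7
B (Max): max(3, 7, 2) = 7
F (Min): min(11, 12, 15) = 11
G (Min): min(12, 8, 3) = 3
H (Min): min(9, 3, 11) = 3
E (Max): max(11, 3, 3) = 11
J (Min): min(9, 12, 1) = 1
K (Min): min(14, 7, 15) = 7
I (Max): max(1, 7, 11) = 11
Root (Min): min(7, 11, 11) = 7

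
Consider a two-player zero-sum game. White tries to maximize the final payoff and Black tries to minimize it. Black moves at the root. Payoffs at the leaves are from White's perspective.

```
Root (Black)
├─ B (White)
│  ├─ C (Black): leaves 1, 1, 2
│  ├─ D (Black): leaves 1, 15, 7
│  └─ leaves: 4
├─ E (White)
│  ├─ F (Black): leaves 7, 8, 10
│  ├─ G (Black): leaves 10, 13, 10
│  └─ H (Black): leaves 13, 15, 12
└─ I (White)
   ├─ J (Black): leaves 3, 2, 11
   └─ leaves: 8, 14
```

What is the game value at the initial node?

C (Black): min(1, 1, 2) = 1
D (Black): min(1, 15, 7) = 1
B (White): max(1, 1, 4) = 4
F (Black): min(7, 8, 10) = 7
G (Black): min(10, 13, 10) = 10
H (Black): min(13, 15, 12) = 12
E (White): max(7, 10, 12) = 12
J (Black): min(3, 2, 11) = 2
I (White): max(2, 8, 14) = 14
Root (Black): min(4, 12, 14) = 4

4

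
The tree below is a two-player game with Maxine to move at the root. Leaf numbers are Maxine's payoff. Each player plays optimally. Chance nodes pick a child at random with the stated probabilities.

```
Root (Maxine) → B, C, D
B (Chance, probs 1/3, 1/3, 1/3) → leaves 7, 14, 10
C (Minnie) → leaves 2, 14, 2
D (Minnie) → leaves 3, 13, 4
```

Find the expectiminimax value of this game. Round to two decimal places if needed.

B (Chance): 1/3·7 + 1/3·14 + 1/3·10 = 10.33
C (Minnie): min(2, 14, 2) = 2
D (Minnie): min(3, 13, 4) = 3
Root (Maxine): max(10.33, 2, 3) = 10.33

10.33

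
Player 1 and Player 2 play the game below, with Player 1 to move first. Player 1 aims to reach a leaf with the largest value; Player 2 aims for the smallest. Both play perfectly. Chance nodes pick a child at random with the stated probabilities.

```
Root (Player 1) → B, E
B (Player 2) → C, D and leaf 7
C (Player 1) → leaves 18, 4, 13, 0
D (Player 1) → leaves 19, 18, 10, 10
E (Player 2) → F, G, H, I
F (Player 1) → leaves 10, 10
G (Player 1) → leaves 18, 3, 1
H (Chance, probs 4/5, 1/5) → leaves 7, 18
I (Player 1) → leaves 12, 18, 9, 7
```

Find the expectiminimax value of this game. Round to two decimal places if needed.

C (Player 1): max(18, 4, 13, 0) = 18
D (Player 1): max(19, 18, 10, 10) = 19
B (Player 2): min(18, 19, 7) = 7
F (Player 1): max(10, 10) = 10
G (Player 1): max(18, 3, 1) = 18
H (Chance): 4/5·7 + 1/5·18 = 9.2
I (Player 1): max(12, 18, 9, 7) = 18
E (Player 2): min(10, 18, 9.2, 18) = 9.2
Root (Player 1): max(7, 9.2) = 9.2

9.2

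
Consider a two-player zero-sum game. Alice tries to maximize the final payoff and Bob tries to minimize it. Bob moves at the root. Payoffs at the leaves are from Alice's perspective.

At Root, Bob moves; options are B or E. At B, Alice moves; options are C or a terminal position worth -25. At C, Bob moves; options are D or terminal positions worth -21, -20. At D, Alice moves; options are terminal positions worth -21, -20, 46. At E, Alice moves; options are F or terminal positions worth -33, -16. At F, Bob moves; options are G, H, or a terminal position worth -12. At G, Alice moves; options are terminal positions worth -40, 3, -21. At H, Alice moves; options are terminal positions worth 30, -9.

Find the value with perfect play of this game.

D (Alice): max(-21, -20, 46) = 46
C (Bob): min(46, -21, -20) = -21
B (Alice): max(-21, -25) = -21
G (Alice): max(-40, 3, -21) = 3
H (Alice): max(30, -9) = 30
F (Bob): min(3, 30, -12) = -12
E (Alice): max(-12, -33, -16) = -12
Root (Bob): min(-21, -12) = -21

-21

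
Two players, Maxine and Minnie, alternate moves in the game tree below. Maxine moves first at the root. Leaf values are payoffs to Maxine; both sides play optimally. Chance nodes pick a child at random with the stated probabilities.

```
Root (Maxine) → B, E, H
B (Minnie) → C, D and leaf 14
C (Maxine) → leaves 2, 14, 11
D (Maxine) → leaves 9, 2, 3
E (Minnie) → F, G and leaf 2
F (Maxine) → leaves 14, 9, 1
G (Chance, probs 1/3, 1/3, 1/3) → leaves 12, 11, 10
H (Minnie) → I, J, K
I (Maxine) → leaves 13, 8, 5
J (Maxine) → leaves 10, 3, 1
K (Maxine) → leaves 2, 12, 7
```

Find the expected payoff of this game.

C (Maxine): max(2, 14, 11) = 14
D (Maxine): max(9, 2, 3) = 9
B (Minnie): min(14, 9, 14) = 9
F (Maxine): max(14, 9, 1) = 14
G (Chance): 1/3·12 + 1/3·11 + 1/3·10 = 11
E (Minnie): min(14, 11, 2) = 2
I (Maxine): max(13, 8, 5) = 13
J (Maxine): max(10, 3, 1) = 10
K (Maxine): max(2, 12, 7) = 12
H (Minnie): min(13, 10, 12) = 10
Root (Maxine): max(9, 2, 10) = 10

10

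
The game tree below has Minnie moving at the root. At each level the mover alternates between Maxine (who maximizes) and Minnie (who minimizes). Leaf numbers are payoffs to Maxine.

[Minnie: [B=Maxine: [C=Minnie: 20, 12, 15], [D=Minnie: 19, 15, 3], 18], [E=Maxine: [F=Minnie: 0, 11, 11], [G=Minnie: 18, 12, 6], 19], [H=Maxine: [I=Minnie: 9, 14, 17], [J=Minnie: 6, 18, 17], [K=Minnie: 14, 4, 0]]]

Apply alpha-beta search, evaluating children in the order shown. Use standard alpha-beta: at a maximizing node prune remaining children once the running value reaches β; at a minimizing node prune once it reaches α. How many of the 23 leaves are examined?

C [α=-∞,β=+∞]: v=12
D [α=12,β=+∞]: v=3
B [α=-∞,β=+∞]: v=18
F [α=-∞,β=18]: v=0
G [α=0,β=18]: v=6
E [α=-∞,β=18]: v=19
I [α=-∞,β=18]: v=9
J [α=9,β=18]: v=6 after child 1 ≤ α → α-cutoff, skip 2
K [α=9,β=18]: v=4 after child 2 ≤ α → α-cutoff, skip 1
H [α=-∞,β=18]: v=9
Root [α=-∞,β=+∞]: v=9
Leaves evaluated: 20 of 23.

20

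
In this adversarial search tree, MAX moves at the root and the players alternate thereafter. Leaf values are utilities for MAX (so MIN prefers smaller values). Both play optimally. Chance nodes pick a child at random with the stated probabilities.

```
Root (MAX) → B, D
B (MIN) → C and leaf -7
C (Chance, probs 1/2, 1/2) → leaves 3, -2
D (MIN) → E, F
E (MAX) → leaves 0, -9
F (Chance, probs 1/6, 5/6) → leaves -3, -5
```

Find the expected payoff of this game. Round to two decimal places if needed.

C (Chance): 1/2·3 + 1/2·-2 = 0.5
B (MIN): min(0.5, -7) = -7
E (MAX): max(0, -9) = 0
F (Chance): 1/6·-3 + 5/6·-5 = -4.67
D (MIN): min(0, -4.67) = -4.67
Root (MAX): max(-7, -4.67) = -4.67

-4.67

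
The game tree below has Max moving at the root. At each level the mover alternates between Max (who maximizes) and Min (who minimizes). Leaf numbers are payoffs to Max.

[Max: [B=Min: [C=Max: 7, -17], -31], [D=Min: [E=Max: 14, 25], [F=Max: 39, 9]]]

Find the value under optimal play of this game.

C (Max): max(7, -17) = 7
B (Min): min(7, -31) = -31
E (Max): max(14, 25) = 25
F (Max): max(39, 9) = 39
D (Min): min(25, 39) = 25
Root (Max): max(-31, 25) = 25

25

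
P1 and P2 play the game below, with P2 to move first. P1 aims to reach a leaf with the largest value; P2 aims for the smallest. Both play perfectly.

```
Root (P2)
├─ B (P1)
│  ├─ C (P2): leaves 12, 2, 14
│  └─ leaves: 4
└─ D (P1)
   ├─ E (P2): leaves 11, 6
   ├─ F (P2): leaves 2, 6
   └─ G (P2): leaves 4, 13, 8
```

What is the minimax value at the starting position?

C (P2): min(12, 2, 14) = 2
B (P1): max(2, 4) = 4
E (P2): min(11, 6) = 6
F (P2): min(2, 6) = 2
G (P2): min(4, 13, 8) = 4
D (P1): max(6, 2, 4) = 6
Root (P2): min(4, 6) = 4

4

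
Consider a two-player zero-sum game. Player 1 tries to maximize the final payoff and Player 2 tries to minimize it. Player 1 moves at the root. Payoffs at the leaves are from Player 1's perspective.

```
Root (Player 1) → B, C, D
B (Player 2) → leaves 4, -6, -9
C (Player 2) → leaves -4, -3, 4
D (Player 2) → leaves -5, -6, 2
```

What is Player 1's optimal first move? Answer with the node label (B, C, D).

C

B (Player 2): min(4, -6, -9) = -9
C (Player 2): min(-4, -3, 4) = -4
D (Player 2): min(-5, -6, 2) = -6
Root (Player 1): max(-9, -4, -6) = -4
Player 1 picks the child with the highest value: C (value -4).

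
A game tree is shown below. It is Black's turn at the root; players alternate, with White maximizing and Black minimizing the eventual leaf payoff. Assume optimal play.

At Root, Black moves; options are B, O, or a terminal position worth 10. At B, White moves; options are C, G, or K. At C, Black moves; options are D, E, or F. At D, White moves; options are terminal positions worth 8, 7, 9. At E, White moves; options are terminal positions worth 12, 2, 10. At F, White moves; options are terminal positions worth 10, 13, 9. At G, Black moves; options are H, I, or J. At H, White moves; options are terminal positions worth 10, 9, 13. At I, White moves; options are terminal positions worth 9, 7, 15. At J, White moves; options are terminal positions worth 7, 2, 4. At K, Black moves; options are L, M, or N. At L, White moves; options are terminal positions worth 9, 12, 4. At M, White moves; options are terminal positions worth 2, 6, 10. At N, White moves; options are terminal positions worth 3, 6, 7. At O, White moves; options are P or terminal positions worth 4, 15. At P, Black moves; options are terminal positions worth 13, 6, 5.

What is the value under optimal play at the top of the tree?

D (White): max(8, 7, 9) = 9
E (White): max(12, 2, 10) = 12
F (White): max(10, 13, 9) = 13
C (Black): min(9, 12, 13) = 9
H (White): max(10, 9, 13) = 13
I (White): max(9, 7, 15) = 15
J (White): max(7, 2, 4) = 7
G (Black): min(13, 15, 7) = 7
L (White): max(9, 12, 4) = 12
M (White): max(2, 6, 10) = 10
N (White): max(3, 6, 7) = 7
K (Black): min(12, 10, 7) = 7
B (White): max(9, 7, 7) = 9
P (Black): min(13, 6, 5) = 5
O (White): max(5, 4, 15) = 15
Root (Black): min(9, 15, 10) = 9

9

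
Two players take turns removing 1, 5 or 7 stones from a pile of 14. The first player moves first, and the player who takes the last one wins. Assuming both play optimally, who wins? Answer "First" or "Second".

Second

Compute winning (W) and losing (L) positions by backward induction:
i:   0  1  2  3  4  5  6  7  8  9 10 11 12 13 14
     L  W  L  W  L  W  L  W  L  W  L  W  L  W  L
Position 14 is L, so the second player wins.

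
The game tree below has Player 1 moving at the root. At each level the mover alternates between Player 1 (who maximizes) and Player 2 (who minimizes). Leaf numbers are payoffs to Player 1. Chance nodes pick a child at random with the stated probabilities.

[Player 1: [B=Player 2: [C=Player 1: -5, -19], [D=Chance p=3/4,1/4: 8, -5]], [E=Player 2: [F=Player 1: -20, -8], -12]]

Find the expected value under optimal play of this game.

-5

C (Player 1): max(-5, -19) = -5
D (Chance): 3/4·8 + 1/4·-5 = 4.75
B (Player 2): min(-5, 4.75) = -5
F (Player 1): max(-20, -8) = -8
E (Player 2): min(-8, -12) = -12
Root (Player 1): max(-5, -12) = -5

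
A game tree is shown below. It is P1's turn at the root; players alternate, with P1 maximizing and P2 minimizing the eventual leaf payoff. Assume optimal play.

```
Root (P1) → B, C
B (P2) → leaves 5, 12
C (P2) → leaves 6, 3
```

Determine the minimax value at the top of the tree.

B (P2): min(5, 12) = 5
C (P2): min(6, 3) = 3
Root (P1): max(5, 3) = 5

5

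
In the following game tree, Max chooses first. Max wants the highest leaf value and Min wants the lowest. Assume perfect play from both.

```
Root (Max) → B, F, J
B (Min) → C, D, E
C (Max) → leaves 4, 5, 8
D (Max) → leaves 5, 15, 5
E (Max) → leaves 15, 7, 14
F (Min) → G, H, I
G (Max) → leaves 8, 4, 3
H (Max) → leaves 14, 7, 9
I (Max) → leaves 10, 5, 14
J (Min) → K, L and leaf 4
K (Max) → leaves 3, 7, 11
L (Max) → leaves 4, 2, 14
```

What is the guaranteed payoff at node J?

4

K: max(3, 7, 11) = 11
L: max(4, 2, 14) = 14
J: min(11, 14, 4) = 4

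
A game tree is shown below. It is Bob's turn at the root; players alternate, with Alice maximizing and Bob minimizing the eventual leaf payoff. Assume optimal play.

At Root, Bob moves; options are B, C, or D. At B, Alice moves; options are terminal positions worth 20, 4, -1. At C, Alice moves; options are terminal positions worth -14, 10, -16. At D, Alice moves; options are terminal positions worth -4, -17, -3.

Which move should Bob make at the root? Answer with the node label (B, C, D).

B (Alice): max(20, 4, -1) = 20
C (Alice): max(-14, 10, -16) = 10
D (Alice): max(-4, -17, -3) = -3
Root (Bob): min(20, 10, -3) = -3
Bob picks the child with the lowest value: D (value -3).

D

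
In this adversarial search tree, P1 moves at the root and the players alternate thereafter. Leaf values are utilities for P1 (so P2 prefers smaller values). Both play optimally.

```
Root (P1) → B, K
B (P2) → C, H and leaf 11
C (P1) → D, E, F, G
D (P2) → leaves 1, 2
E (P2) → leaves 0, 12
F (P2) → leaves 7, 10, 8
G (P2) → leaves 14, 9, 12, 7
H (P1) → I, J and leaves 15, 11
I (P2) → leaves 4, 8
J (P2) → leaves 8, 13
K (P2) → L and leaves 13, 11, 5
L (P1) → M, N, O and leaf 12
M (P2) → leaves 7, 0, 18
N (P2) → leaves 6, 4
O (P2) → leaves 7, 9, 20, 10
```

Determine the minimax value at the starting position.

D (P2): min(1, 2) = 1
E (P2): min(0, 12) = 0
F (P2): min(7, 10, 8) = 7
G (P2): min(14, 9, 12, 7) = 7
C (P1): max(1, 0, 7, 7) = 7
I (P2): min(4, 8) = 4
J (P2): min(8, 13) = 8
H (P1): max(4, 8, 15, 11) = 15
B (P2): min(7, 15, 11) = 7
M (P2): min(7, 0, 18) = 0
N (P2): min(6, 4) = 4
O (P2): min(7, 9, 20, 10) = 7
L (P1): max(0, 4, 7, 12) = 12
K (P2): min(12, 13, 11, 5) = 5
Root (P1): max(7, 5) = 7

7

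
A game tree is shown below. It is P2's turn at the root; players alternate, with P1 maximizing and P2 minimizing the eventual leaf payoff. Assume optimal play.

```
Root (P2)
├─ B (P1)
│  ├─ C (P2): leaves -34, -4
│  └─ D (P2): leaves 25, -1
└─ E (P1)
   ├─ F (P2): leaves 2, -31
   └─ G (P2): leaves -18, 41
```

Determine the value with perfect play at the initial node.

-18

C (P2): min(-34, -4) = -34
D (P2): min(25, -1) = -1
B (P1): max(-34, -1) = -1
F (P2): min(2, -31) = -31
G (P2): min(-18, 41) = -18
E (P1): max(-31, -18) = -18
Root (P2): min(-1, -18) = -18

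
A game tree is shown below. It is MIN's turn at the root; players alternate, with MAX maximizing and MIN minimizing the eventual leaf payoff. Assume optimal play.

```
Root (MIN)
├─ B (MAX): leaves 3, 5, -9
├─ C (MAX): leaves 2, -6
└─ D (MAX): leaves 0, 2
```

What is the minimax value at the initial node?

2

B (MAX): max(3, 5, -9) = 5
C (MAX): max(2, -6) = 2
D (MAX): max(0, 2) = 2
Root (MIN): min(5, 2, 2) = 2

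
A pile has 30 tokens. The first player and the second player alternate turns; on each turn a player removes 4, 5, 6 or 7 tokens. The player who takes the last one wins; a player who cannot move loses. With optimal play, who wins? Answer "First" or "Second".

First

Mark each pile size as W (mover wins) or L (mover loses):
i:   0  1  2  3  4  5  6  7  8  9 10 11 12 13 14 15 16 17 18 19 20 21 22 23 24 25 26 27 28 29 30
     L  L  L  L  W  W  W  W  W  W  W  L  L  L  L  W  W  W  W  W  W  W  L  L  L  L  W  W  W  W  W
Position 30 is W, so the first player wins.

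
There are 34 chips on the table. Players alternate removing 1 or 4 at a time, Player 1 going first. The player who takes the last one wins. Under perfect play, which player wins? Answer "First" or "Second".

First

Compute winning (W) and losing (L) positions by backward induction:
i:   0  1  2  3  4  5  6  7  8  9 10 11 12 13 14 15 16 17 18 19 20 21 22 23 24 25 26 27 28 29 30 31 32 33 34
     L  W  L  W  W  L  W  L  W  W  L  W  L  W  W  L  W  L  W  W  L  W  L  W  W  L  W  L  W  W  L  W  L  W  W
Position 34 is W, so the first player wins.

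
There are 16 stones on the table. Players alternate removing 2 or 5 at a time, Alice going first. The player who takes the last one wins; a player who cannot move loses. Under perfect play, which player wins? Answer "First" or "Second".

First

W/L table (W = player to move can force a win):
i:   0  1  2  3  4  5  6  7  8  9 10 11 12 13 14 15 16
     L  L  W  W  L  W  W  L  L  W  W  L  W  W  L  L  W
Position 16 is W, so the first player wins.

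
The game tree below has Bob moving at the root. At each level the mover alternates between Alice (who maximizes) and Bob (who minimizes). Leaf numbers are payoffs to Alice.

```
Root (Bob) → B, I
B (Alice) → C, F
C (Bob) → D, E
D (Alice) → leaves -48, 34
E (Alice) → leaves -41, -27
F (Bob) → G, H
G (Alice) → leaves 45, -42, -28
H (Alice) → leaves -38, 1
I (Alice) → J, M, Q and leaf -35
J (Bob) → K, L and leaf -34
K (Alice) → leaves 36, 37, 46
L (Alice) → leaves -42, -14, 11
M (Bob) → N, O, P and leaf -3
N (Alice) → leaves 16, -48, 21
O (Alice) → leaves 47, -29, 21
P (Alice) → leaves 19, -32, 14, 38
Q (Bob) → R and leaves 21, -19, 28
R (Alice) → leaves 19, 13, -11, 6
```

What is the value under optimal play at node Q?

-19

R: max(19, 13, -11, 6) = 19
Q: min(19, 21, -19, 28) = -19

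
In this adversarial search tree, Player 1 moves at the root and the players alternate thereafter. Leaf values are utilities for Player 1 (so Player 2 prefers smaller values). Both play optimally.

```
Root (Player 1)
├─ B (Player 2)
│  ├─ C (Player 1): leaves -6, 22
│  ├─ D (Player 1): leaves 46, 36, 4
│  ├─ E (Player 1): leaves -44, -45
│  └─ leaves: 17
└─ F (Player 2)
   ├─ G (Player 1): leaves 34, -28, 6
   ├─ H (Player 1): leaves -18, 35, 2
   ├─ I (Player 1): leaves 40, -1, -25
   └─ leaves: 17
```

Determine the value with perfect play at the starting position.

C (Player 1): max(-6, 22) = 22
D (Player 1): max(46, 36, 4) = 46
E (Player 1): max(-44, -45) = -44
B (Player 2): min(22, 46, -44, 17) = -44
G (Player 1): max(34, -28, 6) = 34
H (Player 1): max(-18, 35, 2) = 35
I (Player 1): max(40, -1, -25) = 40
F (Player 2): min(34, 35, 40, 17) = 17
Root (Player 1): max(-44, 17) = 17

17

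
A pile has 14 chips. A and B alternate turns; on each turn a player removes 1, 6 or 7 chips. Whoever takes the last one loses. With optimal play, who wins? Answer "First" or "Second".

Compute winning (W) and losing (L) positions by backward induction:
i:   0  1  2  3  4  5  6  7  8  9 10 11 12 13 14
     W  L  W  L  W  L  W  W  W  W  W  W  W  L  W
Position 14 is W, so the first player wins.

First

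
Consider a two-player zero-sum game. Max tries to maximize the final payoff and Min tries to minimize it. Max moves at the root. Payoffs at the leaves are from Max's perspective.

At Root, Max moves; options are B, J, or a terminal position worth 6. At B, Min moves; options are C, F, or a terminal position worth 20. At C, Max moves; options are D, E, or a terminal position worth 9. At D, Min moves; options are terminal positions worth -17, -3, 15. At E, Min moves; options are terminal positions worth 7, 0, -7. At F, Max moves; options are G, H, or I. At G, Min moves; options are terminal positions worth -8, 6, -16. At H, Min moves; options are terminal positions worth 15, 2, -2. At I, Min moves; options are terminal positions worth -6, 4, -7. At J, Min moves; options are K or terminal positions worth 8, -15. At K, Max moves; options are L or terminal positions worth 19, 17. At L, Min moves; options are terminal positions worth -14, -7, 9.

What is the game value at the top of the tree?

D (Min): min(-17, -3, 15) = -17
E (Min): min(7, 0, -7) = -7
C (Max): max(-17, -7, 9) = 9
G (Min): min(-8, 6, -16) = -16
H (Min): min(15, 2, -2) = -2
I (Min): min(-6, 4, -7) = -7
F (Max): max(-16, -2, -7) = -2
B (Min): min(9, -2, 20) = -2
L (Min): min(-14, -7, 9) = -14
K (Max): max(-14, 19, 17) = 19
J (Min): min(19, 8, -15) = -15
Root (Max): max(-2, -15, 6) = 6

6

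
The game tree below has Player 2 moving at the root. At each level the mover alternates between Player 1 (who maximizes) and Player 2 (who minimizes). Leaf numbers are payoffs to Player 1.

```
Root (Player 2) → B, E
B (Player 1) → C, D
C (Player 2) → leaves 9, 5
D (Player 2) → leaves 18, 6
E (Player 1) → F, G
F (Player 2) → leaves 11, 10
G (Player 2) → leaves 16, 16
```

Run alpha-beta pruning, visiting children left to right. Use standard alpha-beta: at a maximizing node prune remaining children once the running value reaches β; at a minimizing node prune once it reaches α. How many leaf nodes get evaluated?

6

C [α=-∞,β=+∞]: v=5
D [α=5,β=+∞]: v=6
B [α=-∞,β=+∞]: v=6
F [α=-∞,β=6]: v=10
E [α=-∞,β=6]: v=10 after child 1 ≥ β → β-cutoff, skip 1
Root [α=-∞,β=+∞]: v=6
Leaves evaluated: 6 of 8.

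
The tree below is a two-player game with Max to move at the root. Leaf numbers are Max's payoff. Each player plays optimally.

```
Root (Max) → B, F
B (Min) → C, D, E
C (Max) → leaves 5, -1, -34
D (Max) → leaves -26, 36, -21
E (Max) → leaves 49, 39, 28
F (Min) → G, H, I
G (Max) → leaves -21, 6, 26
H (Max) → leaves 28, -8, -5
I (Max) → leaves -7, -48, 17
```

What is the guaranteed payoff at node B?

C: max(5, -1, -34) = 5
D: max(-26, 36, -21) = 36
E: max(49, 39, 28) = 49
B: min(5, 36, 49) = 5

5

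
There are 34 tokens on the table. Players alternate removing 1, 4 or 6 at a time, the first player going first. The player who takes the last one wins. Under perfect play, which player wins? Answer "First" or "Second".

First

Mark each pile size as W (mover wins) or L (mover loses):
i:   0  1  2  3  4  5  6  7  8  9 10 11 12 13 14 15 16 17 18 19 20 21 22 23 24 25 26 27 28 29 30 31 32 33 34
     L  W  L  W  W  L  W  L  W  W  L  W  L  W  W  L  W  L  W  W  L  W  L  W  W  L  W  L  W  W  L  W  L  W  W
Position 34 is W, so the first player wins.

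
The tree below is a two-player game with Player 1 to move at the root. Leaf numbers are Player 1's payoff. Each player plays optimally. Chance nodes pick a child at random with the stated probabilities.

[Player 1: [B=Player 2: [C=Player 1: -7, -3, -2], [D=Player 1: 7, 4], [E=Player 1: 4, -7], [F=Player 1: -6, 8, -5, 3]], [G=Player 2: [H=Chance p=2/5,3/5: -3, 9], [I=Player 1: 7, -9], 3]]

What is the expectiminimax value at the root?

3

C (Player 1): max(-7, -3, -2) = -2
D (Player 1): max(7, 4) = 7
E (Player 1): max(4, -7) = 4
F (Player 1): max(-6, 8, -5, 3) = 8
B (Player 2): min(-2, 7, 4, 8) = -2
H (Chance): 2/5·-3 + 3/5·9 = 4.2
I (Player 1): max(7, -9) = 7
G (Player 2): min(4.2, 7, 3) = 3
Root (Player 1): max(-2, 3) = 3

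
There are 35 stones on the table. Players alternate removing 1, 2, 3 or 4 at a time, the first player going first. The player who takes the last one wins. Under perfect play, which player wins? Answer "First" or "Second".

Second

Positions where the player to move wins (W) vs loses (L):
i:   0  1  2  3  4  5  6  7  8  9 10 11 12 13 14 15 16 17 18 19 20 21 22 23 24 25 26 27 28 29 30 31 32 33 34 35
     L  W  W  W  W  L  W  W  W  W  L  W  W  W  W  L  W  W  W  W  L  W  W  W  W  L  W  W  W  W  L  W  W  W  W  L
Position 35 is L, so the second player wins.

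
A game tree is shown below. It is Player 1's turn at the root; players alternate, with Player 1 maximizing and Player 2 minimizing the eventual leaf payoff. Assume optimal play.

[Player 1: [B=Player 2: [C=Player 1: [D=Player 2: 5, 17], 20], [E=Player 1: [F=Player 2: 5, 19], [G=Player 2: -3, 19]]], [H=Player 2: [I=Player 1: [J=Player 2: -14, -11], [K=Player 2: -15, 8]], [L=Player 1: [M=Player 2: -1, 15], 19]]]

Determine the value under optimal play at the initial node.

D (Player 2): min(5, 17) = 5
C (Player 1): max(5, 20) = 20
F (Player 2): min(5, 19) = 5
G (Player 2): min(-3, 19) = -3
E (Player 1): max(5, -3) = 5
B (Player 2): min(20, 5) = 5
J (Player 2): min(-14, -11) = -14
K (Player 2): min(-15, 8) = -15
I (Player 1): max(-14, -15) = -14
M (Player 2): min(-1, 15) = -1
L (Player 1): max(-1, 19) = 19
H (Player 2): min(-14, 19) = -14
Root (Player 1): max(5, -14) = 5

5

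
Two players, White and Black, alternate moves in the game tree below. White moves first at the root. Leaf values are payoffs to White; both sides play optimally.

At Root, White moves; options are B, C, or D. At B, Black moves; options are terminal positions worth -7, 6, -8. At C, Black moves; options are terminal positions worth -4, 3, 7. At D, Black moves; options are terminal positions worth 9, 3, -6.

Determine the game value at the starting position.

-4

B (Black): min(-7, 6, -8) = -8
C (Black): min(-4, 3, 7) = -4
D (Black): min(9, 3, -6) = -6
Root (White): max(-8, -4, -6) = -4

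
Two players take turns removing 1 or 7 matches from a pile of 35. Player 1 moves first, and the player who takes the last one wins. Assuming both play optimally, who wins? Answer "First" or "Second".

First

i:   0  1  2  3  4  5  6  7  8  9 10 11 12 13 14 15 16 17 18 19 20 21 22 23 24 25 26 27 28 29 30 31 32 33 34 35
     L  W  L  W  L  W  L  W  L  W  L  W  L  W  L  W  L  W  L  W  L  W  L  W  L  W  L  W  L  W  L  W  L  W  L  W
Position 35 is W, so the first player wins.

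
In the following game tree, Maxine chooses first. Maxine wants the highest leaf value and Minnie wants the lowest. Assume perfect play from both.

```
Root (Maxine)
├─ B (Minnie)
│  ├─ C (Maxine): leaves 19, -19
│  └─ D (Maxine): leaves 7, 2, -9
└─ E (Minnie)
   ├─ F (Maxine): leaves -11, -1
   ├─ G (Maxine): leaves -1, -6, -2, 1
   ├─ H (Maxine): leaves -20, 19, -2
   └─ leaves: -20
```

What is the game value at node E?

F: max(-11, -1) = -1
G: max(-1, -6, -2, 1) = 1
H: max(-20, 19, -2) = 19
E: min(-1, 1, 19, -20) = -20

-20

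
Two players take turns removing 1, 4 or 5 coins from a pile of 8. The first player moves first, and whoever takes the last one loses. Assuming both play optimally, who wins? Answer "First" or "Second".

First

Mark each pile size as W (mover wins) or L (mover loses):
i:   0  1  2  3  4  5  6  7  8
     W  L  W  L  W  W  W  W  W
Position 8 is W, so the first player wins.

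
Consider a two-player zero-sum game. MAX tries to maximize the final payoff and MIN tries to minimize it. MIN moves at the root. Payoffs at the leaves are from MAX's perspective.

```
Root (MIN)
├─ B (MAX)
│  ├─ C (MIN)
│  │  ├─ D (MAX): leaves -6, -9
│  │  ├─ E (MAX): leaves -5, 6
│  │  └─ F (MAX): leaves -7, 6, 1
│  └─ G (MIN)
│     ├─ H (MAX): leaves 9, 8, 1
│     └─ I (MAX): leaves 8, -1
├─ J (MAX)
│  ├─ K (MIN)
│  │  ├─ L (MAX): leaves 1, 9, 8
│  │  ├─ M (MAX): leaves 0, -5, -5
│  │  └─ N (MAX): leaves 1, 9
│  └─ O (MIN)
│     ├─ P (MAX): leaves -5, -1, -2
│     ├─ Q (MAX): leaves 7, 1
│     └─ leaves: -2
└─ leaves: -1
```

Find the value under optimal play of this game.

-1

D (MAX): max(-6, -9) = -6
E (MAX): max(-5, 6) = 6
F (MAX): max(-7, 6, 1) = 6
C (MIN): min(-6, 6, 6) = -6
H (MAX): max(9, 8, 1) = 9
I (MAX): max(8, -1) = 8
G (MIN): min(9, 8) = 8
B (MAX): max(-6, 8) = 8
L (MAX): max(1, 9, 8) = 9
M (MAX): max(0, -5, -5) = 0
N (MAX): max(1, 9) = 9
K (MIN): min(9, 0, 9) = 0
P (MAX): max(-5, -1, -2) = -1
Q (MAX): max(7, 1) = 7
O (MIN): min(-1, 7, -2) = -2
J (MAX): max(0, -2) = 0
Root (MIN): min(8, 0, -1) = -1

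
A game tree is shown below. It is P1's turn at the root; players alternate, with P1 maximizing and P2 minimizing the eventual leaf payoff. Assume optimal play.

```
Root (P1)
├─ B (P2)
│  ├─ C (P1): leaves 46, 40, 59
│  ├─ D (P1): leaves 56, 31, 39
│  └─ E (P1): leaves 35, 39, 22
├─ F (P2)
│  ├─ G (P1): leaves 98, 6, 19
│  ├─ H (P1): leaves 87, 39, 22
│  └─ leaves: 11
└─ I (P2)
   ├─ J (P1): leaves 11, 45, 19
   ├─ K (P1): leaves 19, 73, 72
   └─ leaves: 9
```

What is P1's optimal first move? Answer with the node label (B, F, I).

C (P1): max(46, 40, 59) = 59
D (P1): max(56, 31, 39) = 56
E (P1): max(35, 39, 22) = 39
B (P2): min(59, 56, 39) = 39
G (P1): max(98, 6, 19) = 98
H (P1): max(87, 39, 22) = 87
F (P2): min(98, 87, 11) = 11
J (P1): max(11, 45, 19) = 45
K (P1): max(19, 73, 72) = 73
I (P2): min(45, 73, 9) = 9
Root (P1): max(39, 11, 9) = 39
P1 picks the child with the highest value: B (value 39).

B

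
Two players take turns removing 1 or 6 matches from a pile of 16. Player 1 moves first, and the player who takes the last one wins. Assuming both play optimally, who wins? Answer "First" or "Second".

Second

Positions where the player to move wins (W) vs loses (L):
i:   0  1  2  3  4  5  6  7  8  9 10 11 12 13 14 15 16
     L  W  L  W  L  W  W  L  W  L  W  L  W  W  L  W  L
Position 16 is L, so the second player wins.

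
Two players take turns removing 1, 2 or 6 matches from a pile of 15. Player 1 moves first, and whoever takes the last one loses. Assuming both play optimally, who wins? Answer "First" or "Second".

Second

W/L table (W = player to move can force a win):
i:   0  1  2  3  4  5  6  7  8  9 10 11 12 13 14 15
     W  L  W  W  L  W  W  W  L  W  W  L  W  W  W  L
Position 15 is L, so the second player wins.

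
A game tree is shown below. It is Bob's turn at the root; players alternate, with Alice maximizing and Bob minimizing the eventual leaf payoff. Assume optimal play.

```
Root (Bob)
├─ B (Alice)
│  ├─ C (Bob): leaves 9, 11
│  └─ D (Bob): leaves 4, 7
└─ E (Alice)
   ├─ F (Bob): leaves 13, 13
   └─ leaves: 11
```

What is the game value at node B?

9

C: min(9, 11) = 9
D: min(4, 7) = 4
B: max(9, 4) = 9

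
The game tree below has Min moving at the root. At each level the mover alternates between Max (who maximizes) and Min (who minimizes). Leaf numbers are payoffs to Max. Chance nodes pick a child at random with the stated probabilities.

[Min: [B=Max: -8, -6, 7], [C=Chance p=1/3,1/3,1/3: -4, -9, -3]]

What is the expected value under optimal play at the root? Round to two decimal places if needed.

B (Max): max(-8, -6, 7) = 7
C (Chance): 1/3·-4 + 1/3·-9 + 1/3·-3 = -5.33
Root (Min): min(7, -5.33) = -5.33

-5.33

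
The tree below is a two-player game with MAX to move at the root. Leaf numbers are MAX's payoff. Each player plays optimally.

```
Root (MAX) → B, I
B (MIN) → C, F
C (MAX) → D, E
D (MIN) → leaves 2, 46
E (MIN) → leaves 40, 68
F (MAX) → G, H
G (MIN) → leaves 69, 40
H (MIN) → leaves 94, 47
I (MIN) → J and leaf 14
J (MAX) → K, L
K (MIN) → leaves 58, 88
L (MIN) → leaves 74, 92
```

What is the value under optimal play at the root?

40

D (MIN): min(2, 46) = 2
E (MIN): min(40, 68) = 40
C (MAX): max(2, 40) = 40
G (MIN): min(69, 40) = 40
H (MIN): min(94, 47) = 47
F (MAX): max(40, 47) = 47
B (MIN): min(40, 47) = 40
K (MIN): min(58, 88) = 58
L (MIN): min(74, 92) = 74
J (MAX): max(58, 74) = 74
I (MIN): min(74, 14) = 14
Root (MAX): max(40, 14) = 40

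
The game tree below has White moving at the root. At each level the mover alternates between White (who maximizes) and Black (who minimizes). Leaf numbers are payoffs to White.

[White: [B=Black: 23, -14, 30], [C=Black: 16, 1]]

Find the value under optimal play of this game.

B (Black): min(23, -14, 30) = -14
C (Black): min(16, 1) = 1
Root (White): max(-14, 1) = 1

1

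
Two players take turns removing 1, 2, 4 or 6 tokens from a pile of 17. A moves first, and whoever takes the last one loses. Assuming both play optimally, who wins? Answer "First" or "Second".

i:   0  1  2  3  4  5  6  7  8  9 10 11 12 13 14 15 16 17
     W  L  W  W  L  W  W  W  W  L  W  W  L  W  W  W  W  L
Position 17 is L, so the second player wins.

Second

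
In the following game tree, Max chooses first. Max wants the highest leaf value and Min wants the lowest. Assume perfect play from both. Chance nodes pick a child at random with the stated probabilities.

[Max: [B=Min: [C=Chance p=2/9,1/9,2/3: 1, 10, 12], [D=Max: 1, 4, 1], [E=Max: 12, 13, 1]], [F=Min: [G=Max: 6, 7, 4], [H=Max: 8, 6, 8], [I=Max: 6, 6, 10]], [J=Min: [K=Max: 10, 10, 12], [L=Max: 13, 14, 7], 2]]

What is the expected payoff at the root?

7

C (Chance): 2/9·1 + 1/9·10 + 2/3·12 = 9.33
D (Max): max(1, 4, 1) = 4
E (Max): max(12, 13, 1) = 13
B (Min): min(9.33, 4, 13) = 4
G (Max): max(6, 7, 4) = 7
H (Max): max(8, 6, 8) = 8
I (Max): max(6, 6, 10) = 10
F (Min): min(7, 8, 10) = 7
K (Max): max(10, 10, 12) = 12
L (Max): max(13, 14, 7) = 14
J (Min): min(12, 14, 2) = 2
Root (Max): max(4, 7, 2) = 7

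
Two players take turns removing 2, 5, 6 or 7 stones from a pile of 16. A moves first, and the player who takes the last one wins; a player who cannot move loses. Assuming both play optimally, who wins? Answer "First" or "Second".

Mark each pile size as W (mover wins) or L (mover loses):
i:   0  1  2  3  4  5  6  7  8  9 10 11 12 13 14 15 16
     L  L  W  W  L  W  W  W  W  W  W  W  L  L  W  W  L
Position 16 is L, so the second player wins.

Second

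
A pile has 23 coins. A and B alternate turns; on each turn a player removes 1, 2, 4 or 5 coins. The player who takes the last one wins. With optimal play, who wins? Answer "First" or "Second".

Compute winning (W) and losing (L) positions by backward induction:
i:   0  1  2  3  4  5  6  7  8  9 10 11 12 13 14 15 16 17 18 19 20 21 22 23
     L  W  W  L  W  W  L  W  W  L  W  W  L  W  W  L  W  W  L  W  W  L  W  W
Position 23 is W, so the first player wins.

First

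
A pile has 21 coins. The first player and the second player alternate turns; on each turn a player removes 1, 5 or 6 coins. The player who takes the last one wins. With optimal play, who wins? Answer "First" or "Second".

i:   0  1  2  3  4  5  6  7  8  9 10 11 12 13 14 15 16 17 18 19 20 21
     L  W  L  W  L  W  W  W  W  W  W  L  W  L  W  L  W  W  W  W  W  W
Position 21 is W, so the first player wins.

First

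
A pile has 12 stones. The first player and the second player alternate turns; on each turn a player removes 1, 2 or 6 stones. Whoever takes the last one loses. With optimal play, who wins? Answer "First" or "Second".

First

i:   0  1  2  3  4  5  6  7  8  9 10 11 12
     W  L  W  W  L  W  W  W  L  W  W  L  W
Position 12 is W, so the first player wins.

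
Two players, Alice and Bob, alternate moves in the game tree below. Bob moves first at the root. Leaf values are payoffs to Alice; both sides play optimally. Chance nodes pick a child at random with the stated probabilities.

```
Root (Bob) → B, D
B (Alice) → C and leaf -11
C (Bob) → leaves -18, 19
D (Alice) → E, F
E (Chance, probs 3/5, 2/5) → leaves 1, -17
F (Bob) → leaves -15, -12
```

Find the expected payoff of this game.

-11

C (Bob): min(-18, 19) = -18
B (Alice): max(-18, -11) = -11
E (Chance): 3/5·1 + 2/5·-17 = -6.2
F (Bob): min(-15, -12) = -15
D (Alice): max(-6.2, -15) = -6.2
Root (Bob): min(-11, -6.2) = -11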